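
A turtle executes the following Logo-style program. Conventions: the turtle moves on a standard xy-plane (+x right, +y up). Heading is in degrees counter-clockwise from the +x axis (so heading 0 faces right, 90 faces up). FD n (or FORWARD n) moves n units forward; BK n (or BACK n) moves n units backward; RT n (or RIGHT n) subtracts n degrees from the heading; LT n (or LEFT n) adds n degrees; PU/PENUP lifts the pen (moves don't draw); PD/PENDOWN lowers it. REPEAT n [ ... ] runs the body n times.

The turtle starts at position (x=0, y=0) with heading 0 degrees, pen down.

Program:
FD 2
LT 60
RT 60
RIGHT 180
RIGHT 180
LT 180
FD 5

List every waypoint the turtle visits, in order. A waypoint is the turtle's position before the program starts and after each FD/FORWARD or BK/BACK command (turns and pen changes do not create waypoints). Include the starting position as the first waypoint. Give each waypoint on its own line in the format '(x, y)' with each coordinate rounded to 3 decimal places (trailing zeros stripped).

Answer: (0, 0)
(2, 0)
(-3, 0)

Derivation:
Executing turtle program step by step:
Start: pos=(0,0), heading=0, pen down
FD 2: (0,0) -> (2,0) [heading=0, draw]
LT 60: heading 0 -> 60
RT 60: heading 60 -> 0
RT 180: heading 0 -> 180
RT 180: heading 180 -> 0
LT 180: heading 0 -> 180
FD 5: (2,0) -> (-3,0) [heading=180, draw]
Final: pos=(-3,0), heading=180, 2 segment(s) drawn
Waypoints (3 total):
(0, 0)
(2, 0)
(-3, 0)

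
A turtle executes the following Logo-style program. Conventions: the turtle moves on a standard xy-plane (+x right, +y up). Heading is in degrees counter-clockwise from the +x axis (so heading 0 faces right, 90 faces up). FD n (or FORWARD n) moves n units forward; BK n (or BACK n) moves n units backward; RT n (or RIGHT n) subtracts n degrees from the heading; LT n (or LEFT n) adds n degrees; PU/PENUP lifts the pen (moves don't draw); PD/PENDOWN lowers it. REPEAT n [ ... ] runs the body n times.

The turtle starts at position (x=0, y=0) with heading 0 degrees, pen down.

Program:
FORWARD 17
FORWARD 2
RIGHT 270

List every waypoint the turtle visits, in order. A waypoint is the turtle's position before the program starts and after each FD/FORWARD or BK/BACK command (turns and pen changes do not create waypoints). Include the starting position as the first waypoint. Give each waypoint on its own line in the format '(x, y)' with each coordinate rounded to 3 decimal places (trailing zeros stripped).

Answer: (0, 0)
(17, 0)
(19, 0)

Derivation:
Executing turtle program step by step:
Start: pos=(0,0), heading=0, pen down
FD 17: (0,0) -> (17,0) [heading=0, draw]
FD 2: (17,0) -> (19,0) [heading=0, draw]
RT 270: heading 0 -> 90
Final: pos=(19,0), heading=90, 2 segment(s) drawn
Waypoints (3 total):
(0, 0)
(17, 0)
(19, 0)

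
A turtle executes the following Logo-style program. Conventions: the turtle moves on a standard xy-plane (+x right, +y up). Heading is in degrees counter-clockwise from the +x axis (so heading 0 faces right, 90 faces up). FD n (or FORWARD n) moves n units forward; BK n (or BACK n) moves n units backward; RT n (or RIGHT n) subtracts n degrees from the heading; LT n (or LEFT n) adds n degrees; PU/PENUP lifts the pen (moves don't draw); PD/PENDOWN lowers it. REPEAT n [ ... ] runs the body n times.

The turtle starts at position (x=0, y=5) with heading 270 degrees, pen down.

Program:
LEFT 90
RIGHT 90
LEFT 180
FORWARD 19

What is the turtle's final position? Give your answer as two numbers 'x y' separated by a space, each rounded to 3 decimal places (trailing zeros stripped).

Executing turtle program step by step:
Start: pos=(0,5), heading=270, pen down
LT 90: heading 270 -> 0
RT 90: heading 0 -> 270
LT 180: heading 270 -> 90
FD 19: (0,5) -> (0,24) [heading=90, draw]
Final: pos=(0,24), heading=90, 1 segment(s) drawn

Answer: 0 24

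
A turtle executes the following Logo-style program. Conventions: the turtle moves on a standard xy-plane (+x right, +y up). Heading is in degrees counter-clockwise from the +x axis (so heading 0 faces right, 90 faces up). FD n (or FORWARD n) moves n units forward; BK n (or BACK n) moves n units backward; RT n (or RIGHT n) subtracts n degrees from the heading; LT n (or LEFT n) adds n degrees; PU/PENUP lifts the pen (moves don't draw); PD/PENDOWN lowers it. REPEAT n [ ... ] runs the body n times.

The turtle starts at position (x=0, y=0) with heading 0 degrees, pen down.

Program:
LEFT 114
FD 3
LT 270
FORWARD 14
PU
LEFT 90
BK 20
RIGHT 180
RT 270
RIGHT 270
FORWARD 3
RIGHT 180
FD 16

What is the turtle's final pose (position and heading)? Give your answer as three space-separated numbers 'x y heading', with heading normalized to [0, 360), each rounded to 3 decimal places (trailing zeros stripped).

Answer: 24.992 -21.712 294

Derivation:
Executing turtle program step by step:
Start: pos=(0,0), heading=0, pen down
LT 114: heading 0 -> 114
FD 3: (0,0) -> (-1.22,2.741) [heading=114, draw]
LT 270: heading 114 -> 24
FD 14: (-1.22,2.741) -> (11.569,8.435) [heading=24, draw]
PU: pen up
LT 90: heading 24 -> 114
BK 20: (11.569,8.435) -> (19.704,-9.836) [heading=114, move]
RT 180: heading 114 -> 294
RT 270: heading 294 -> 24
RT 270: heading 24 -> 114
FD 3: (19.704,-9.836) -> (18.484,-7.095) [heading=114, move]
RT 180: heading 114 -> 294
FD 16: (18.484,-7.095) -> (24.992,-21.712) [heading=294, move]
Final: pos=(24.992,-21.712), heading=294, 2 segment(s) drawn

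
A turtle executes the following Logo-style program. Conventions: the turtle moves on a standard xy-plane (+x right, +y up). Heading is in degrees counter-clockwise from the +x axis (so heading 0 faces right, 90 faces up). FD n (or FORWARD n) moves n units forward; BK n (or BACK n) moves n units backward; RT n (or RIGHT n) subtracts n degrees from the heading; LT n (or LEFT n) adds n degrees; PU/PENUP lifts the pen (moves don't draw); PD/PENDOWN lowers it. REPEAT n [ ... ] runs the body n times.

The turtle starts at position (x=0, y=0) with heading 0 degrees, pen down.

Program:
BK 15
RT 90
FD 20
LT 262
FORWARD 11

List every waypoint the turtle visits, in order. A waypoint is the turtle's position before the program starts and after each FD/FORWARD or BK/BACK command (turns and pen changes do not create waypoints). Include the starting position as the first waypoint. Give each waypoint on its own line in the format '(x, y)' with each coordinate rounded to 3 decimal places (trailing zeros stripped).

Answer: (0, 0)
(-15, 0)
(-15, -20)
(-25.893, -18.469)

Derivation:
Executing turtle program step by step:
Start: pos=(0,0), heading=0, pen down
BK 15: (0,0) -> (-15,0) [heading=0, draw]
RT 90: heading 0 -> 270
FD 20: (-15,0) -> (-15,-20) [heading=270, draw]
LT 262: heading 270 -> 172
FD 11: (-15,-20) -> (-25.893,-18.469) [heading=172, draw]
Final: pos=(-25.893,-18.469), heading=172, 3 segment(s) drawn
Waypoints (4 total):
(0, 0)
(-15, 0)
(-15, -20)
(-25.893, -18.469)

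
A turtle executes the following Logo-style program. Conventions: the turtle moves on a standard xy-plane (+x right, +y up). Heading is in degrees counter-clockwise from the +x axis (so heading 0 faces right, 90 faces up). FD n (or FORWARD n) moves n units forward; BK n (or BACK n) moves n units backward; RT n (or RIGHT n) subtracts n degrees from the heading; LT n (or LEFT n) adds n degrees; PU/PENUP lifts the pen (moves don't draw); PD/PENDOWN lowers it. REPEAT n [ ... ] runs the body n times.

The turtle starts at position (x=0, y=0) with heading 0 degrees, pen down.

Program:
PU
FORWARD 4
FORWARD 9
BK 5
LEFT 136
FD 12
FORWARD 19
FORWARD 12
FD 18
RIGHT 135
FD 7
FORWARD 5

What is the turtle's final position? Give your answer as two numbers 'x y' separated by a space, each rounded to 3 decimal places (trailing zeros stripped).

Executing turtle program step by step:
Start: pos=(0,0), heading=0, pen down
PU: pen up
FD 4: (0,0) -> (4,0) [heading=0, move]
FD 9: (4,0) -> (13,0) [heading=0, move]
BK 5: (13,0) -> (8,0) [heading=0, move]
LT 136: heading 0 -> 136
FD 12: (8,0) -> (-0.632,8.336) [heading=136, move]
FD 19: (-0.632,8.336) -> (-14.3,21.534) [heading=136, move]
FD 12: (-14.3,21.534) -> (-22.932,29.87) [heading=136, move]
FD 18: (-22.932,29.87) -> (-35.88,42.374) [heading=136, move]
RT 135: heading 136 -> 1
FD 7: (-35.88,42.374) -> (-28.881,42.496) [heading=1, move]
FD 5: (-28.881,42.496) -> (-23.882,42.584) [heading=1, move]
Final: pos=(-23.882,42.584), heading=1, 0 segment(s) drawn

Answer: -23.882 42.584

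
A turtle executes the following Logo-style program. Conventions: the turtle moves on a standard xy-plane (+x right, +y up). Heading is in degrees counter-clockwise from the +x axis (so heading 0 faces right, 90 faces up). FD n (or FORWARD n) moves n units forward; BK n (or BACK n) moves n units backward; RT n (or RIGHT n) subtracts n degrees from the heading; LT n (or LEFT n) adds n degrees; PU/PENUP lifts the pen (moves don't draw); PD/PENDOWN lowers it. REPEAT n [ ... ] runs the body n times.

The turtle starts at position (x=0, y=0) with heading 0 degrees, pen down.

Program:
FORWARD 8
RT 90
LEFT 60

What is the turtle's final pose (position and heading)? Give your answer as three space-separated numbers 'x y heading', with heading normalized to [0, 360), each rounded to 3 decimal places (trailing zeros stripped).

Executing turtle program step by step:
Start: pos=(0,0), heading=0, pen down
FD 8: (0,0) -> (8,0) [heading=0, draw]
RT 90: heading 0 -> 270
LT 60: heading 270 -> 330
Final: pos=(8,0), heading=330, 1 segment(s) drawn

Answer: 8 0 330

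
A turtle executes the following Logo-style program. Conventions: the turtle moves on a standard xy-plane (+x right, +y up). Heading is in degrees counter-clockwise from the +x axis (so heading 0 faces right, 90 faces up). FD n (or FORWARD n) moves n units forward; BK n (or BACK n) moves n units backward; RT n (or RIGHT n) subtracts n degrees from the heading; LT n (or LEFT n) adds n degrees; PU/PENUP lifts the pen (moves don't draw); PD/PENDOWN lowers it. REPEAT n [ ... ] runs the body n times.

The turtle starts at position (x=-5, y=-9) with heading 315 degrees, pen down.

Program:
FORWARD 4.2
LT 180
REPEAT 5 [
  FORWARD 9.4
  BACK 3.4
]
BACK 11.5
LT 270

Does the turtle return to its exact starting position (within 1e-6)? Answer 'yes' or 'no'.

Executing turtle program step by step:
Start: pos=(-5,-9), heading=315, pen down
FD 4.2: (-5,-9) -> (-2.03,-11.97) [heading=315, draw]
LT 180: heading 315 -> 135
REPEAT 5 [
  -- iteration 1/5 --
  FD 9.4: (-2.03,-11.97) -> (-8.677,-5.323) [heading=135, draw]
  BK 3.4: (-8.677,-5.323) -> (-6.273,-7.727) [heading=135, draw]
  -- iteration 2/5 --
  FD 9.4: (-6.273,-7.727) -> (-12.92,-1.08) [heading=135, draw]
  BK 3.4: (-12.92,-1.08) -> (-10.515,-3.485) [heading=135, draw]
  -- iteration 3/5 --
  FD 9.4: (-10.515,-3.485) -> (-17.162,3.162) [heading=135, draw]
  BK 3.4: (-17.162,3.162) -> (-14.758,0.758) [heading=135, draw]
  -- iteration 4/5 --
  FD 9.4: (-14.758,0.758) -> (-21.405,7.405) [heading=135, draw]
  BK 3.4: (-21.405,7.405) -> (-19.001,5.001) [heading=135, draw]
  -- iteration 5/5 --
  FD 9.4: (-19.001,5.001) -> (-25.648,11.648) [heading=135, draw]
  BK 3.4: (-25.648,11.648) -> (-23.243,9.243) [heading=135, draw]
]
BK 11.5: (-23.243,9.243) -> (-15.112,1.112) [heading=135, draw]
LT 270: heading 135 -> 45
Final: pos=(-15.112,1.112), heading=45, 12 segment(s) drawn

Start position: (-5, -9)
Final position: (-15.112, 1.112)
Distance = 14.3; >= 1e-6 -> NOT closed

Answer: no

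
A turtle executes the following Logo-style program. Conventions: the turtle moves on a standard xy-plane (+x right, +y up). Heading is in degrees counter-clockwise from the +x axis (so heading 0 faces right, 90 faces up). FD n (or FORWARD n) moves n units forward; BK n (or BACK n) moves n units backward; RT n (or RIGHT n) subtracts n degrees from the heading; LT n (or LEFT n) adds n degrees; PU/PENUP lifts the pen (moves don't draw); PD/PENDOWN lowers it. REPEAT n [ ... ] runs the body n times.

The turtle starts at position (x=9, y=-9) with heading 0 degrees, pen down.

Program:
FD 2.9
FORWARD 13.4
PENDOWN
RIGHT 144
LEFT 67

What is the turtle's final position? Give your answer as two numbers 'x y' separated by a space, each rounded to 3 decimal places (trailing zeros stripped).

Answer: 25.3 -9

Derivation:
Executing turtle program step by step:
Start: pos=(9,-9), heading=0, pen down
FD 2.9: (9,-9) -> (11.9,-9) [heading=0, draw]
FD 13.4: (11.9,-9) -> (25.3,-9) [heading=0, draw]
PD: pen down
RT 144: heading 0 -> 216
LT 67: heading 216 -> 283
Final: pos=(25.3,-9), heading=283, 2 segment(s) drawn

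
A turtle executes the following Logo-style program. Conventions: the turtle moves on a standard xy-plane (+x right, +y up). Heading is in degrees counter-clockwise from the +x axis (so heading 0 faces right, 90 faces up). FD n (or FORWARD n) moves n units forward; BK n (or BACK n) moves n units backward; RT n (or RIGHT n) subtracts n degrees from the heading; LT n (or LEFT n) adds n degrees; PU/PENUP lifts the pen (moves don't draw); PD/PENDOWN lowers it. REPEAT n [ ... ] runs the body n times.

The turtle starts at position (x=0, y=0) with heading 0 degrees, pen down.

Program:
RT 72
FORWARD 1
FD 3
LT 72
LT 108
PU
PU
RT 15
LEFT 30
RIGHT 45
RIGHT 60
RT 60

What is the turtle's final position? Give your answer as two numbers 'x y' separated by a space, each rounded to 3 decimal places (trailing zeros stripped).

Executing turtle program step by step:
Start: pos=(0,0), heading=0, pen down
RT 72: heading 0 -> 288
FD 1: (0,0) -> (0.309,-0.951) [heading=288, draw]
FD 3: (0.309,-0.951) -> (1.236,-3.804) [heading=288, draw]
LT 72: heading 288 -> 0
LT 108: heading 0 -> 108
PU: pen up
PU: pen up
RT 15: heading 108 -> 93
LT 30: heading 93 -> 123
RT 45: heading 123 -> 78
RT 60: heading 78 -> 18
RT 60: heading 18 -> 318
Final: pos=(1.236,-3.804), heading=318, 2 segment(s) drawn

Answer: 1.236 -3.804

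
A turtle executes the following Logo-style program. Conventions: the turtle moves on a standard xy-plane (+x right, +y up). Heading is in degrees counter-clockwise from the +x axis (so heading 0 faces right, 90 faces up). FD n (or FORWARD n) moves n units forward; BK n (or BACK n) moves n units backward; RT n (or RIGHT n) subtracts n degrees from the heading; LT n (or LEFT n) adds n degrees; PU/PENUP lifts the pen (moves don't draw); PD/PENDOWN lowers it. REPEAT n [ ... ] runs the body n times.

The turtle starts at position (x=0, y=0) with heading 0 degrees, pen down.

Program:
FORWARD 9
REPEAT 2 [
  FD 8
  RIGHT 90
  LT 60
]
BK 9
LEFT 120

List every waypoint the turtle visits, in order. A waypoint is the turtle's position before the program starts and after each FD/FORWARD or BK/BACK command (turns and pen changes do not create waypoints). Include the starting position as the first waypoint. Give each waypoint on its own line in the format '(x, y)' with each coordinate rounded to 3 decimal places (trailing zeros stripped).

Answer: (0, 0)
(9, 0)
(17, 0)
(23.928, -4)
(19.428, 3.794)

Derivation:
Executing turtle program step by step:
Start: pos=(0,0), heading=0, pen down
FD 9: (0,0) -> (9,0) [heading=0, draw]
REPEAT 2 [
  -- iteration 1/2 --
  FD 8: (9,0) -> (17,0) [heading=0, draw]
  RT 90: heading 0 -> 270
  LT 60: heading 270 -> 330
  -- iteration 2/2 --
  FD 8: (17,0) -> (23.928,-4) [heading=330, draw]
  RT 90: heading 330 -> 240
  LT 60: heading 240 -> 300
]
BK 9: (23.928,-4) -> (19.428,3.794) [heading=300, draw]
LT 120: heading 300 -> 60
Final: pos=(19.428,3.794), heading=60, 4 segment(s) drawn
Waypoints (5 total):
(0, 0)
(9, 0)
(17, 0)
(23.928, -4)
(19.428, 3.794)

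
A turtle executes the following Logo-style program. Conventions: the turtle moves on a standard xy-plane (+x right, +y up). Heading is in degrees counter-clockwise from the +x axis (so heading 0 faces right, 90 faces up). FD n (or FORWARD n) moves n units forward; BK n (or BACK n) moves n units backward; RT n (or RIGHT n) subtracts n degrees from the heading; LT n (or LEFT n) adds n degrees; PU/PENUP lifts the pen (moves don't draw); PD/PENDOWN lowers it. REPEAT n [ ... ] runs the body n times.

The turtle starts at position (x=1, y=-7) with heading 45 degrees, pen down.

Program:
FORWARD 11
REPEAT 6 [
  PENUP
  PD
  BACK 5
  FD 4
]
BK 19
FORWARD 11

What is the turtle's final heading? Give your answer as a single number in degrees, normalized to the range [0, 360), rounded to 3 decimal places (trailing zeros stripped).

Executing turtle program step by step:
Start: pos=(1,-7), heading=45, pen down
FD 11: (1,-7) -> (8.778,0.778) [heading=45, draw]
REPEAT 6 [
  -- iteration 1/6 --
  PU: pen up
  PD: pen down
  BK 5: (8.778,0.778) -> (5.243,-2.757) [heading=45, draw]
  FD 4: (5.243,-2.757) -> (8.071,0.071) [heading=45, draw]
  -- iteration 2/6 --
  PU: pen up
  PD: pen down
  BK 5: (8.071,0.071) -> (4.536,-3.464) [heading=45, draw]
  FD 4: (4.536,-3.464) -> (7.364,-0.636) [heading=45, draw]
  -- iteration 3/6 --
  PU: pen up
  PD: pen down
  BK 5: (7.364,-0.636) -> (3.828,-4.172) [heading=45, draw]
  FD 4: (3.828,-4.172) -> (6.657,-1.343) [heading=45, draw]
  -- iteration 4/6 --
  PU: pen up
  PD: pen down
  BK 5: (6.657,-1.343) -> (3.121,-4.879) [heading=45, draw]
  FD 4: (3.121,-4.879) -> (5.95,-2.05) [heading=45, draw]
  -- iteration 5/6 --
  PU: pen up
  PD: pen down
  BK 5: (5.95,-2.05) -> (2.414,-5.586) [heading=45, draw]
  FD 4: (2.414,-5.586) -> (5.243,-2.757) [heading=45, draw]
  -- iteration 6/6 --
  PU: pen up
  PD: pen down
  BK 5: (5.243,-2.757) -> (1.707,-6.293) [heading=45, draw]
  FD 4: (1.707,-6.293) -> (4.536,-3.464) [heading=45, draw]
]
BK 19: (4.536,-3.464) -> (-8.899,-16.899) [heading=45, draw]
FD 11: (-8.899,-16.899) -> (-1.121,-9.121) [heading=45, draw]
Final: pos=(-1.121,-9.121), heading=45, 15 segment(s) drawn

Answer: 45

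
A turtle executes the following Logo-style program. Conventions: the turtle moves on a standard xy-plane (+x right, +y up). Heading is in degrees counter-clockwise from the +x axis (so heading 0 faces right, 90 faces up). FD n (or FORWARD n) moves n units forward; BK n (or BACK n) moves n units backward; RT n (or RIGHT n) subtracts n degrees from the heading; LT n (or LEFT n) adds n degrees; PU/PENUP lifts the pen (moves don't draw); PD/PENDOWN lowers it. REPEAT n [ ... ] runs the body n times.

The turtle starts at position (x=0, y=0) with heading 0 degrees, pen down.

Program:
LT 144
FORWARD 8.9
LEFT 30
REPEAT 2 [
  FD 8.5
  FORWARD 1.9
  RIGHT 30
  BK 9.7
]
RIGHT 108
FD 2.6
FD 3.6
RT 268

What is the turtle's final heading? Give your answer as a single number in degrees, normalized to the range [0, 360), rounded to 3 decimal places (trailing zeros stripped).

Executing turtle program step by step:
Start: pos=(0,0), heading=0, pen down
LT 144: heading 0 -> 144
FD 8.9: (0,0) -> (-7.2,5.231) [heading=144, draw]
LT 30: heading 144 -> 174
REPEAT 2 [
  -- iteration 1/2 --
  FD 8.5: (-7.2,5.231) -> (-15.654,6.12) [heading=174, draw]
  FD 1.9: (-15.654,6.12) -> (-17.543,6.318) [heading=174, draw]
  RT 30: heading 174 -> 144
  BK 9.7: (-17.543,6.318) -> (-9.696,0.617) [heading=144, draw]
  -- iteration 2/2 --
  FD 8.5: (-9.696,0.617) -> (-16.572,5.613) [heading=144, draw]
  FD 1.9: (-16.572,5.613) -> (-18.11,6.73) [heading=144, draw]
  RT 30: heading 144 -> 114
  BK 9.7: (-18.11,6.73) -> (-14.164,-2.132) [heading=114, draw]
]
RT 108: heading 114 -> 6
FD 2.6: (-14.164,-2.132) -> (-11.578,-1.86) [heading=6, draw]
FD 3.6: (-11.578,-1.86) -> (-7.998,-1.483) [heading=6, draw]
RT 268: heading 6 -> 98
Final: pos=(-7.998,-1.483), heading=98, 9 segment(s) drawn

Answer: 98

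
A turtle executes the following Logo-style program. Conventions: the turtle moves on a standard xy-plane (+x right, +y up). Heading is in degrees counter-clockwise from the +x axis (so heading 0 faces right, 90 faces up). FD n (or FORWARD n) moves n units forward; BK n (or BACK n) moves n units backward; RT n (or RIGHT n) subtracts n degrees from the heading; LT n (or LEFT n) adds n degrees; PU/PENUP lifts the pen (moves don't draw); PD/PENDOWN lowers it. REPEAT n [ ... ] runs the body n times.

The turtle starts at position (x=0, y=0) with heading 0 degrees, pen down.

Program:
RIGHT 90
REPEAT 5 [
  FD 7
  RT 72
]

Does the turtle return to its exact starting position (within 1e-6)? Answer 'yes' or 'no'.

Answer: yes

Derivation:
Executing turtle program step by step:
Start: pos=(0,0), heading=0, pen down
RT 90: heading 0 -> 270
REPEAT 5 [
  -- iteration 1/5 --
  FD 7: (0,0) -> (0,-7) [heading=270, draw]
  RT 72: heading 270 -> 198
  -- iteration 2/5 --
  FD 7: (0,-7) -> (-6.657,-9.163) [heading=198, draw]
  RT 72: heading 198 -> 126
  -- iteration 3/5 --
  FD 7: (-6.657,-9.163) -> (-10.772,-3.5) [heading=126, draw]
  RT 72: heading 126 -> 54
  -- iteration 4/5 --
  FD 7: (-10.772,-3.5) -> (-6.657,2.163) [heading=54, draw]
  RT 72: heading 54 -> 342
  -- iteration 5/5 --
  FD 7: (-6.657,2.163) -> (0,0) [heading=342, draw]
  RT 72: heading 342 -> 270
]
Final: pos=(0,0), heading=270, 5 segment(s) drawn

Start position: (0, 0)
Final position: (0, 0)
Distance = 0; < 1e-6 -> CLOSED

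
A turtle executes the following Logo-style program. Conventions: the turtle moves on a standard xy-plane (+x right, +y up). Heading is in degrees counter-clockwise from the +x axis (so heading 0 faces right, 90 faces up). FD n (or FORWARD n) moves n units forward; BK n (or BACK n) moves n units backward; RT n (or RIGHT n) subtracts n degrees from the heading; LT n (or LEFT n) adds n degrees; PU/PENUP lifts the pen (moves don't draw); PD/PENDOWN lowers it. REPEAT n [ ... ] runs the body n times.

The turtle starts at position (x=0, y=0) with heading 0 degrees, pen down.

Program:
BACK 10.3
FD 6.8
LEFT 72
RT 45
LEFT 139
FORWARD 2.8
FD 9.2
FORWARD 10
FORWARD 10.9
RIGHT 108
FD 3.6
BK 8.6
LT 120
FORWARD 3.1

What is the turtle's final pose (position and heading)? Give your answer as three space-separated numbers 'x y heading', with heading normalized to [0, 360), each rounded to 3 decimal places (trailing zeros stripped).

Executing turtle program step by step:
Start: pos=(0,0), heading=0, pen down
BK 10.3: (0,0) -> (-10.3,0) [heading=0, draw]
FD 6.8: (-10.3,0) -> (-3.5,0) [heading=0, draw]
LT 72: heading 0 -> 72
RT 45: heading 72 -> 27
LT 139: heading 27 -> 166
FD 2.8: (-3.5,0) -> (-6.217,0.677) [heading=166, draw]
FD 9.2: (-6.217,0.677) -> (-15.144,2.903) [heading=166, draw]
FD 10: (-15.144,2.903) -> (-24.847,5.322) [heading=166, draw]
FD 10.9: (-24.847,5.322) -> (-35.423,7.959) [heading=166, draw]
RT 108: heading 166 -> 58
FD 3.6: (-35.423,7.959) -> (-33.515,11.012) [heading=58, draw]
BK 8.6: (-33.515,11.012) -> (-38.072,3.719) [heading=58, draw]
LT 120: heading 58 -> 178
FD 3.1: (-38.072,3.719) -> (-41.17,3.827) [heading=178, draw]
Final: pos=(-41.17,3.827), heading=178, 9 segment(s) drawn

Answer: -41.17 3.827 178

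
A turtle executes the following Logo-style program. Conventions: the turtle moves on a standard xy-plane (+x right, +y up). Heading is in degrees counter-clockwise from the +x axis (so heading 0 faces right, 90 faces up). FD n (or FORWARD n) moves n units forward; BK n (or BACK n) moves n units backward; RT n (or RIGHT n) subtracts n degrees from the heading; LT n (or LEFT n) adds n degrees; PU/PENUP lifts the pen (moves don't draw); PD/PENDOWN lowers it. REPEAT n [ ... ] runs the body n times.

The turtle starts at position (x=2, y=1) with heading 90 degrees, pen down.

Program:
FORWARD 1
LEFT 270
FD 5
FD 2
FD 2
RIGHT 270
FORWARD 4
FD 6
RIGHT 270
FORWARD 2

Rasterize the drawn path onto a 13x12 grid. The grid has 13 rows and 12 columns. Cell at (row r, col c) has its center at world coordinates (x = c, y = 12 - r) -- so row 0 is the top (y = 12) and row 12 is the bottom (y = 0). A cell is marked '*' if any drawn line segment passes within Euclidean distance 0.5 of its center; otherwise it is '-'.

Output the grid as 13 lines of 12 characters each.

Answer: ---------***
-----------*
-----------*
-----------*
-----------*
-----------*
-----------*
-----------*
-----------*
-----------*
--**********
--*---------
------------

Derivation:
Segment 0: (2,1) -> (2,2)
Segment 1: (2,2) -> (7,2)
Segment 2: (7,2) -> (9,2)
Segment 3: (9,2) -> (11,2)
Segment 4: (11,2) -> (11,6)
Segment 5: (11,6) -> (11,12)
Segment 6: (11,12) -> (9,12)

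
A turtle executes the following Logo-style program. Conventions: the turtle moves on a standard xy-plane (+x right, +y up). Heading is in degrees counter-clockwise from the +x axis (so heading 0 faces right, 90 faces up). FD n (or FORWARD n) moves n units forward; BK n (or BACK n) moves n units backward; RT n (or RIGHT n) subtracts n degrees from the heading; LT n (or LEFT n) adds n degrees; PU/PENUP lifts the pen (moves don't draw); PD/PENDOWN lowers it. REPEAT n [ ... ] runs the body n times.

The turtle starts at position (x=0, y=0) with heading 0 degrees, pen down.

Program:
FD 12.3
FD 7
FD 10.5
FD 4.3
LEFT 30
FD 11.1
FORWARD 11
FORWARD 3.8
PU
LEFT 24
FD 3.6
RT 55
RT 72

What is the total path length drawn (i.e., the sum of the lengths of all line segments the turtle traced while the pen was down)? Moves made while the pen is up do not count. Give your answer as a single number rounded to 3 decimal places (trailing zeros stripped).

Executing turtle program step by step:
Start: pos=(0,0), heading=0, pen down
FD 12.3: (0,0) -> (12.3,0) [heading=0, draw]
FD 7: (12.3,0) -> (19.3,0) [heading=0, draw]
FD 10.5: (19.3,0) -> (29.8,0) [heading=0, draw]
FD 4.3: (29.8,0) -> (34.1,0) [heading=0, draw]
LT 30: heading 0 -> 30
FD 11.1: (34.1,0) -> (43.713,5.55) [heading=30, draw]
FD 11: (43.713,5.55) -> (53.239,11.05) [heading=30, draw]
FD 3.8: (53.239,11.05) -> (56.53,12.95) [heading=30, draw]
PU: pen up
LT 24: heading 30 -> 54
FD 3.6: (56.53,12.95) -> (58.646,15.862) [heading=54, move]
RT 55: heading 54 -> 359
RT 72: heading 359 -> 287
Final: pos=(58.646,15.862), heading=287, 7 segment(s) drawn

Segment lengths:
  seg 1: (0,0) -> (12.3,0), length = 12.3
  seg 2: (12.3,0) -> (19.3,0), length = 7
  seg 3: (19.3,0) -> (29.8,0), length = 10.5
  seg 4: (29.8,0) -> (34.1,0), length = 4.3
  seg 5: (34.1,0) -> (43.713,5.55), length = 11.1
  seg 6: (43.713,5.55) -> (53.239,11.05), length = 11
  seg 7: (53.239,11.05) -> (56.53,12.95), length = 3.8
Total = 60

Answer: 60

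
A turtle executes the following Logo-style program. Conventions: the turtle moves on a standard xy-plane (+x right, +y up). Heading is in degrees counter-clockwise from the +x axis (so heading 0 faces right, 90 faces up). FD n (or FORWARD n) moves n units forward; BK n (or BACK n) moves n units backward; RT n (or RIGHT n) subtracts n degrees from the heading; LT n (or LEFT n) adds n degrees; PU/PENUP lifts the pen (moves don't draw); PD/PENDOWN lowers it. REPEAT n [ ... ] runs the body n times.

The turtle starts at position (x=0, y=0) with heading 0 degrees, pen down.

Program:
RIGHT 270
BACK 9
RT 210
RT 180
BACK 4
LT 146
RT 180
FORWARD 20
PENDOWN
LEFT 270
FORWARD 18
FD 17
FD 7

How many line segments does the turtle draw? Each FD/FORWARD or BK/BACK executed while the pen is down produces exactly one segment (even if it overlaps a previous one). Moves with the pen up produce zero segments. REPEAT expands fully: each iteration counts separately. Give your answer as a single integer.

Executing turtle program step by step:
Start: pos=(0,0), heading=0, pen down
RT 270: heading 0 -> 90
BK 9: (0,0) -> (0,-9) [heading=90, draw]
RT 210: heading 90 -> 240
RT 180: heading 240 -> 60
BK 4: (0,-9) -> (-2,-12.464) [heading=60, draw]
LT 146: heading 60 -> 206
RT 180: heading 206 -> 26
FD 20: (-2,-12.464) -> (15.976,-3.697) [heading=26, draw]
PD: pen down
LT 270: heading 26 -> 296
FD 18: (15.976,-3.697) -> (23.867,-19.875) [heading=296, draw]
FD 17: (23.867,-19.875) -> (31.319,-35.154) [heading=296, draw]
FD 7: (31.319,-35.154) -> (34.387,-41.446) [heading=296, draw]
Final: pos=(34.387,-41.446), heading=296, 6 segment(s) drawn
Segments drawn: 6

Answer: 6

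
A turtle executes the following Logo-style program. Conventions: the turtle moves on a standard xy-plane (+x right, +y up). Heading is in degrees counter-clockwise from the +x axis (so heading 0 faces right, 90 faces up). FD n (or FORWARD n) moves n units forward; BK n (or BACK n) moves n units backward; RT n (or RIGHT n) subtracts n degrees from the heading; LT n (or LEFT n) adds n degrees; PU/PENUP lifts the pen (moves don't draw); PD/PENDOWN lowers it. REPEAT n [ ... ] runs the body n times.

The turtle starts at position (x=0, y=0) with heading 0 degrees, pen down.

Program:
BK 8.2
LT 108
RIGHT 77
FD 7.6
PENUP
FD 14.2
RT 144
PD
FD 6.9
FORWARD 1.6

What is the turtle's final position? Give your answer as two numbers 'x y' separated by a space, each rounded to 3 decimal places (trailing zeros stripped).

Answer: 7.165 3.404

Derivation:
Executing turtle program step by step:
Start: pos=(0,0), heading=0, pen down
BK 8.2: (0,0) -> (-8.2,0) [heading=0, draw]
LT 108: heading 0 -> 108
RT 77: heading 108 -> 31
FD 7.6: (-8.2,0) -> (-1.686,3.914) [heading=31, draw]
PU: pen up
FD 14.2: (-1.686,3.914) -> (10.486,11.228) [heading=31, move]
RT 144: heading 31 -> 247
PD: pen down
FD 6.9: (10.486,11.228) -> (7.79,4.876) [heading=247, draw]
FD 1.6: (7.79,4.876) -> (7.165,3.404) [heading=247, draw]
Final: pos=(7.165,3.404), heading=247, 4 segment(s) drawn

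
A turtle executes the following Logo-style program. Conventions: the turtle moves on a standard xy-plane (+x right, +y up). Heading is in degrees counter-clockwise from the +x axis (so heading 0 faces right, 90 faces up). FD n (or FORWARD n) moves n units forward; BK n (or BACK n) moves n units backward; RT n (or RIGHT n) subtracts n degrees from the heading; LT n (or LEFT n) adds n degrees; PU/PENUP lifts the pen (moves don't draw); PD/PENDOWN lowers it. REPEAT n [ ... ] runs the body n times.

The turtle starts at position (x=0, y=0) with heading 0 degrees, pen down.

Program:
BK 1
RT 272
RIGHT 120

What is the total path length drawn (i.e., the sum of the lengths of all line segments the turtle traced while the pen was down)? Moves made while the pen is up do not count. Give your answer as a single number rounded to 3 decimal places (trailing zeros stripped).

Answer: 1

Derivation:
Executing turtle program step by step:
Start: pos=(0,0), heading=0, pen down
BK 1: (0,0) -> (-1,0) [heading=0, draw]
RT 272: heading 0 -> 88
RT 120: heading 88 -> 328
Final: pos=(-1,0), heading=328, 1 segment(s) drawn

Segment lengths:
  seg 1: (0,0) -> (-1,0), length = 1
Total = 1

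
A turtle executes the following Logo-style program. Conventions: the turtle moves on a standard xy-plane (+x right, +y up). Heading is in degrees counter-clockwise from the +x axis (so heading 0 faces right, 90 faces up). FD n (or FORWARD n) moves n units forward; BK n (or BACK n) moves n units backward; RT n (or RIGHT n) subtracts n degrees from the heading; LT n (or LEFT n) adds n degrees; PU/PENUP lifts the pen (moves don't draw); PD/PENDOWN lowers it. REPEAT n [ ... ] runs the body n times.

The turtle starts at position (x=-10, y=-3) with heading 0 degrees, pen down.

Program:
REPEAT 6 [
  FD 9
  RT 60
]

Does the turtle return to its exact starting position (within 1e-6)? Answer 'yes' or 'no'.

Executing turtle program step by step:
Start: pos=(-10,-3), heading=0, pen down
REPEAT 6 [
  -- iteration 1/6 --
  FD 9: (-10,-3) -> (-1,-3) [heading=0, draw]
  RT 60: heading 0 -> 300
  -- iteration 2/6 --
  FD 9: (-1,-3) -> (3.5,-10.794) [heading=300, draw]
  RT 60: heading 300 -> 240
  -- iteration 3/6 --
  FD 9: (3.5,-10.794) -> (-1,-18.588) [heading=240, draw]
  RT 60: heading 240 -> 180
  -- iteration 4/6 --
  FD 9: (-1,-18.588) -> (-10,-18.588) [heading=180, draw]
  RT 60: heading 180 -> 120
  -- iteration 5/6 --
  FD 9: (-10,-18.588) -> (-14.5,-10.794) [heading=120, draw]
  RT 60: heading 120 -> 60
  -- iteration 6/6 --
  FD 9: (-14.5,-10.794) -> (-10,-3) [heading=60, draw]
  RT 60: heading 60 -> 0
]
Final: pos=(-10,-3), heading=0, 6 segment(s) drawn

Start position: (-10, -3)
Final position: (-10, -3)
Distance = 0; < 1e-6 -> CLOSED

Answer: yes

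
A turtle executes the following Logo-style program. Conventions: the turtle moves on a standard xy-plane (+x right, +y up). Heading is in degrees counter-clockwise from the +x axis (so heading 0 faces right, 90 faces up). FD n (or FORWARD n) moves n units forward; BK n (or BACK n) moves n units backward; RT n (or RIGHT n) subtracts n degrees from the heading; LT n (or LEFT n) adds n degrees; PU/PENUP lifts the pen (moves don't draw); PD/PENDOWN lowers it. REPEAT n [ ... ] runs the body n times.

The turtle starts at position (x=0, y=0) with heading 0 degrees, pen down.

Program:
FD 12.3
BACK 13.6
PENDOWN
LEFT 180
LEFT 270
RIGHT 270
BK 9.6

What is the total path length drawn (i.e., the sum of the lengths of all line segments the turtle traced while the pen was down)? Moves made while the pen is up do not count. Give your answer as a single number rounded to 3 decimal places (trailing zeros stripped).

Answer: 35.5

Derivation:
Executing turtle program step by step:
Start: pos=(0,0), heading=0, pen down
FD 12.3: (0,0) -> (12.3,0) [heading=0, draw]
BK 13.6: (12.3,0) -> (-1.3,0) [heading=0, draw]
PD: pen down
LT 180: heading 0 -> 180
LT 270: heading 180 -> 90
RT 270: heading 90 -> 180
BK 9.6: (-1.3,0) -> (8.3,0) [heading=180, draw]
Final: pos=(8.3,0), heading=180, 3 segment(s) drawn

Segment lengths:
  seg 1: (0,0) -> (12.3,0), length = 12.3
  seg 2: (12.3,0) -> (-1.3,0), length = 13.6
  seg 3: (-1.3,0) -> (8.3,0), length = 9.6
Total = 35.5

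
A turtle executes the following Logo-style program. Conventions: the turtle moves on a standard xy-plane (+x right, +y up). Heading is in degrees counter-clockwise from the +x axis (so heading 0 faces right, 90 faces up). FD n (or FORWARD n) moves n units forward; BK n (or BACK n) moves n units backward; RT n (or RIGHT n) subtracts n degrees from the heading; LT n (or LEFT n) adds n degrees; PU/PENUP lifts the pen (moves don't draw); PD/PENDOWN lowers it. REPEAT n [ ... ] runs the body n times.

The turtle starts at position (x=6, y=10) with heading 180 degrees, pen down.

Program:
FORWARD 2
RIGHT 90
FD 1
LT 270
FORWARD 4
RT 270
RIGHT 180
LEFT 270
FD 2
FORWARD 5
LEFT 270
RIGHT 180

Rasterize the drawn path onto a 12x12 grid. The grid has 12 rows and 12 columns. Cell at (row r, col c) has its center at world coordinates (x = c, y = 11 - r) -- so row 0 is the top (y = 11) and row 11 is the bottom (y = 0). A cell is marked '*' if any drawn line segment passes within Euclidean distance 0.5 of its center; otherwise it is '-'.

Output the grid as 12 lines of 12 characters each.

Segment 0: (6,10) -> (4,10)
Segment 1: (4,10) -> (4,11)
Segment 2: (4,11) -> (8,11)
Segment 3: (8,11) -> (6,11)
Segment 4: (6,11) -> (1,11)

Answer: -********---
----***-----
------------
------------
------------
------------
------------
------------
------------
------------
------------
------------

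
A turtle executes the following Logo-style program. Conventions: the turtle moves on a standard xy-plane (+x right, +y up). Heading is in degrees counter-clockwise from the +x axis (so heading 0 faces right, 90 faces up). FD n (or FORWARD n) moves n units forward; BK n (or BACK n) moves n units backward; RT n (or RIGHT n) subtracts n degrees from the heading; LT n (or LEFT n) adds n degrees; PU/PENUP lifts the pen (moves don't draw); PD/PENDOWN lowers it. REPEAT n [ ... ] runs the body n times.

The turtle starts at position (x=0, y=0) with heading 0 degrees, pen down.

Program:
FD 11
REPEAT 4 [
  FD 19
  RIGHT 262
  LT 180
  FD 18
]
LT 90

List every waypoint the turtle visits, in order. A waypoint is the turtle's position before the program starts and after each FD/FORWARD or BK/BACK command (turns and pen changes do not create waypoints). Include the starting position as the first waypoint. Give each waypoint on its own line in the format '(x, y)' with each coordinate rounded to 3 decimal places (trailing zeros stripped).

Answer: (0, 0)
(11, 0)
(30, 0)
(32.505, -17.825)
(35.149, -36.64)
(17.847, -41.601)
(-0.417, -46.839)
(-7.739, -30.395)
(-15.467, -13.037)
(-0.202, -3.499)

Derivation:
Executing turtle program step by step:
Start: pos=(0,0), heading=0, pen down
FD 11: (0,0) -> (11,0) [heading=0, draw]
REPEAT 4 [
  -- iteration 1/4 --
  FD 19: (11,0) -> (30,0) [heading=0, draw]
  RT 262: heading 0 -> 98
  LT 180: heading 98 -> 278
  FD 18: (30,0) -> (32.505,-17.825) [heading=278, draw]
  -- iteration 2/4 --
  FD 19: (32.505,-17.825) -> (35.149,-36.64) [heading=278, draw]
  RT 262: heading 278 -> 16
  LT 180: heading 16 -> 196
  FD 18: (35.149,-36.64) -> (17.847,-41.601) [heading=196, draw]
  -- iteration 3/4 --
  FD 19: (17.847,-41.601) -> (-0.417,-46.839) [heading=196, draw]
  RT 262: heading 196 -> 294
  LT 180: heading 294 -> 114
  FD 18: (-0.417,-46.839) -> (-7.739,-30.395) [heading=114, draw]
  -- iteration 4/4 --
  FD 19: (-7.739,-30.395) -> (-15.467,-13.037) [heading=114, draw]
  RT 262: heading 114 -> 212
  LT 180: heading 212 -> 32
  FD 18: (-15.467,-13.037) -> (-0.202,-3.499) [heading=32, draw]
]
LT 90: heading 32 -> 122
Final: pos=(-0.202,-3.499), heading=122, 9 segment(s) drawn
Waypoints (10 total):
(0, 0)
(11, 0)
(30, 0)
(32.505, -17.825)
(35.149, -36.64)
(17.847, -41.601)
(-0.417, -46.839)
(-7.739, -30.395)
(-15.467, -13.037)
(-0.202, -3.499)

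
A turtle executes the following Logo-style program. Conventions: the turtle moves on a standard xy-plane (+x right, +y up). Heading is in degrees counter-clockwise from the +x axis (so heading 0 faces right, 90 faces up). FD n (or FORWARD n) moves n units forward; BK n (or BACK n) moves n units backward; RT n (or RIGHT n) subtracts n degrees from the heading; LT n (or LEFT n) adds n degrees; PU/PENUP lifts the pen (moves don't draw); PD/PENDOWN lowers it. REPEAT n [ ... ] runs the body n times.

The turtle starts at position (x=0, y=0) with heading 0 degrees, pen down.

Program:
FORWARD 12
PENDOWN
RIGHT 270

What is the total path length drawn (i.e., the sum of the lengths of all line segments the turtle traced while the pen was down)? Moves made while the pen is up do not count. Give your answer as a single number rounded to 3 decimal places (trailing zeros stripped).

Answer: 12

Derivation:
Executing turtle program step by step:
Start: pos=(0,0), heading=0, pen down
FD 12: (0,0) -> (12,0) [heading=0, draw]
PD: pen down
RT 270: heading 0 -> 90
Final: pos=(12,0), heading=90, 1 segment(s) drawn

Segment lengths:
  seg 1: (0,0) -> (12,0), length = 12
Total = 12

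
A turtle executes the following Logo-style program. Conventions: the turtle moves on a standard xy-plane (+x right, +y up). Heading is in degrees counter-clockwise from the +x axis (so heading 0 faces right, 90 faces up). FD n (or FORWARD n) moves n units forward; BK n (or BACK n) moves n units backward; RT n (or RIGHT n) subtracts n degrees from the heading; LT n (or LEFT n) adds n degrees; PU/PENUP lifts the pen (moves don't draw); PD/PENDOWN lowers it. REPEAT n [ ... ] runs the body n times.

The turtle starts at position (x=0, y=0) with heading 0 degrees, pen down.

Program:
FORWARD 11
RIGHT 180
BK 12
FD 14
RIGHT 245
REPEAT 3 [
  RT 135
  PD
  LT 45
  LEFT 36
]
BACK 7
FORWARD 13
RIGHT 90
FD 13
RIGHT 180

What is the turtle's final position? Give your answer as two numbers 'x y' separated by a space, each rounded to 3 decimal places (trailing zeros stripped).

Executing turtle program step by step:
Start: pos=(0,0), heading=0, pen down
FD 11: (0,0) -> (11,0) [heading=0, draw]
RT 180: heading 0 -> 180
BK 12: (11,0) -> (23,0) [heading=180, draw]
FD 14: (23,0) -> (9,0) [heading=180, draw]
RT 245: heading 180 -> 295
REPEAT 3 [
  -- iteration 1/3 --
  RT 135: heading 295 -> 160
  PD: pen down
  LT 45: heading 160 -> 205
  LT 36: heading 205 -> 241
  -- iteration 2/3 --
  RT 135: heading 241 -> 106
  PD: pen down
  LT 45: heading 106 -> 151
  LT 36: heading 151 -> 187
  -- iteration 3/3 --
  RT 135: heading 187 -> 52
  PD: pen down
  LT 45: heading 52 -> 97
  LT 36: heading 97 -> 133
]
BK 7: (9,0) -> (13.774,-5.119) [heading=133, draw]
FD 13: (13.774,-5.119) -> (4.908,4.388) [heading=133, draw]
RT 90: heading 133 -> 43
FD 13: (4.908,4.388) -> (14.416,13.254) [heading=43, draw]
RT 180: heading 43 -> 223
Final: pos=(14.416,13.254), heading=223, 6 segment(s) drawn

Answer: 14.416 13.254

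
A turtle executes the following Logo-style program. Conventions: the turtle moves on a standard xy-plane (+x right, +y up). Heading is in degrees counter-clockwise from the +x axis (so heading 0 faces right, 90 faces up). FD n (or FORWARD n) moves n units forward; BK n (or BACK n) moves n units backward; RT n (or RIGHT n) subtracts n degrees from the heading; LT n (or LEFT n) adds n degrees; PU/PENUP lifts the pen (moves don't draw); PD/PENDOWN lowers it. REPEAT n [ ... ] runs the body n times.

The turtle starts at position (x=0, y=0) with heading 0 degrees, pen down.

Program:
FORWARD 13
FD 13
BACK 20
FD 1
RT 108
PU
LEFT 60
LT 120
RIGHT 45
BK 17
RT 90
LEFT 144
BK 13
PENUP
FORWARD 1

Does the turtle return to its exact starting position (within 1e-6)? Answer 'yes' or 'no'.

Executing turtle program step by step:
Start: pos=(0,0), heading=0, pen down
FD 13: (0,0) -> (13,0) [heading=0, draw]
FD 13: (13,0) -> (26,0) [heading=0, draw]
BK 20: (26,0) -> (6,0) [heading=0, draw]
FD 1: (6,0) -> (7,0) [heading=0, draw]
RT 108: heading 0 -> 252
PU: pen up
LT 60: heading 252 -> 312
LT 120: heading 312 -> 72
RT 45: heading 72 -> 27
BK 17: (7,0) -> (-8.147,-7.718) [heading=27, move]
RT 90: heading 27 -> 297
LT 144: heading 297 -> 81
BK 13: (-8.147,-7.718) -> (-10.181,-20.558) [heading=81, move]
PU: pen up
FD 1: (-10.181,-20.558) -> (-10.024,-19.57) [heading=81, move]
Final: pos=(-10.024,-19.57), heading=81, 4 segment(s) drawn

Start position: (0, 0)
Final position: (-10.024, -19.57)
Distance = 21.988; >= 1e-6 -> NOT closed

Answer: no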